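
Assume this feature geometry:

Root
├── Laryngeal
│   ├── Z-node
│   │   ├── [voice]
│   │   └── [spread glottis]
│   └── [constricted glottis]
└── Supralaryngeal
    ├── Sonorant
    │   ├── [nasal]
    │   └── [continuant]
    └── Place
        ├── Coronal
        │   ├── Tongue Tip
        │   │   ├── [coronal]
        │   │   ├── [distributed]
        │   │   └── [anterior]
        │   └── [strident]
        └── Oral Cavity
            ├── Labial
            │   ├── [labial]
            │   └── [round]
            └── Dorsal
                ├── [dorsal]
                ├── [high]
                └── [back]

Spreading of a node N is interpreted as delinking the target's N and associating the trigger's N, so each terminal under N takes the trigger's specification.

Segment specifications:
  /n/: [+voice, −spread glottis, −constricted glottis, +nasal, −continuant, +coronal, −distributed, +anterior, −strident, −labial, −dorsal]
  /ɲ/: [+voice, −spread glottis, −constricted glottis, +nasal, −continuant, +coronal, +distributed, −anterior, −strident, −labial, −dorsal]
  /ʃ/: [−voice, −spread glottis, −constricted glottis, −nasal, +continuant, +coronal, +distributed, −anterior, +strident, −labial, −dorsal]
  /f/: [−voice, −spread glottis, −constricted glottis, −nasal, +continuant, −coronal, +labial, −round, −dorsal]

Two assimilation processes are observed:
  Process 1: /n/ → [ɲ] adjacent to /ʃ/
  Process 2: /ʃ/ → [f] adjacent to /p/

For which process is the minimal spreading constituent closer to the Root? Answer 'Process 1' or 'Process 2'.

Process 2

In Process 1, [anterior], [distributed] change, so the minimal spreading node is Tongue Tip at depth 4.
In Process 2, [labial], [round], [coronal], [anterior], [distributed], [strident] change, so the minimal spreading node is Place at depth 2.
Place is closer to Root than Tongue Tip, so Process 2 spreads the higher node.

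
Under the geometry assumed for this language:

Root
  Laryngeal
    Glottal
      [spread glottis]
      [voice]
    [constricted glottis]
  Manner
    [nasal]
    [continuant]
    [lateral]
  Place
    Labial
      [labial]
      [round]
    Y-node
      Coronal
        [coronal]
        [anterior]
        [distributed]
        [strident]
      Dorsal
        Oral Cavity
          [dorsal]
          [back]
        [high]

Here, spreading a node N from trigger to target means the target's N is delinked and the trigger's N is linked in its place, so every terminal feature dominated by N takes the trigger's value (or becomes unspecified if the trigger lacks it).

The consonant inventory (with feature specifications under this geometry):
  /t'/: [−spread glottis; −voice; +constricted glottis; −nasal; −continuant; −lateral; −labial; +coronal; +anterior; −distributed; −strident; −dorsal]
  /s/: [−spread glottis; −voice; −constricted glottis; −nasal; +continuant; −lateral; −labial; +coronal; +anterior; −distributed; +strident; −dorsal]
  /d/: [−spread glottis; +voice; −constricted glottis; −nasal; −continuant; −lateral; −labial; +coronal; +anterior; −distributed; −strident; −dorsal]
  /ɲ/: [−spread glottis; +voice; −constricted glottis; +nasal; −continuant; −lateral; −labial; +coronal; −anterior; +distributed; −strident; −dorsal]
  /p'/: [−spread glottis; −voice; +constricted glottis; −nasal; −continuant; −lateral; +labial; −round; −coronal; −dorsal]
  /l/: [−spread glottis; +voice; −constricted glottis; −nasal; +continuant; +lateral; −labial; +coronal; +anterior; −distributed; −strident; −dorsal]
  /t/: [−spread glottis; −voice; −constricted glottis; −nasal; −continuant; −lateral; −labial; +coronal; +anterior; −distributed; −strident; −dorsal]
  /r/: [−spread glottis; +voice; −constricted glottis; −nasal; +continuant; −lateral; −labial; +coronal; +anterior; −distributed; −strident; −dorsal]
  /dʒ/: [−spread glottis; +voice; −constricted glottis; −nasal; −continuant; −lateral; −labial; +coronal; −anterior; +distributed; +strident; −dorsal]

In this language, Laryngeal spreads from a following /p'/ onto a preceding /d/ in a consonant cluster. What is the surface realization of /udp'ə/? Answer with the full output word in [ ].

The Laryngeal node dominates the terminals [spread glottis], [voice], [constricted glottis].
Spreading Laryngeal from /p'/ onto /d/ replaces those values with /p'/'s: [−spread glottis], [−voice], [+constricted glottis]. Features outside Laryngeal ([nasal], [continuant], [lateral], …) stay as in /d/.
This feature bundle is that of [t'], so /udp'ə/ surfaces as [ut'p'ə].

[ut'p'ə]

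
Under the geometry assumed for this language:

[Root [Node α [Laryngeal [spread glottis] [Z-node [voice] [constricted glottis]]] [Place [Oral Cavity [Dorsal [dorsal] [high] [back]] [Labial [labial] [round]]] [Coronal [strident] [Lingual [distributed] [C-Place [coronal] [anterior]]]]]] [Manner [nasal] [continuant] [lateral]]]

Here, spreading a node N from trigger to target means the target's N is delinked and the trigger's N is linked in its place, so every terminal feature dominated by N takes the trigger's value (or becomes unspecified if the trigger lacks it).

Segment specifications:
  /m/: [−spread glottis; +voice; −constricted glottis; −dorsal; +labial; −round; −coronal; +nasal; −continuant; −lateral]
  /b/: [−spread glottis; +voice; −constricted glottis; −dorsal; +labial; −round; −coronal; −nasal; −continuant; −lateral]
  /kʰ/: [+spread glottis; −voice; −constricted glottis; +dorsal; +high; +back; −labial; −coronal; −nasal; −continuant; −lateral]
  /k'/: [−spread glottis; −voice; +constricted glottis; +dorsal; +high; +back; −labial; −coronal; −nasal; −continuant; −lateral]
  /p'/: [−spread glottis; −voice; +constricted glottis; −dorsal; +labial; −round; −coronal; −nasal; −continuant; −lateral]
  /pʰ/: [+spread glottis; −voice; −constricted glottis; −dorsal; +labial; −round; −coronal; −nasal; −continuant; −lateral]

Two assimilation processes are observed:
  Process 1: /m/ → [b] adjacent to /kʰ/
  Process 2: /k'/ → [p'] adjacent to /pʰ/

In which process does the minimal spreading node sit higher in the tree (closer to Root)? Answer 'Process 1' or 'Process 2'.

In Process 1, [nasal] changes, so the minimal spreading node is [nasal] at depth 2.
Process 2: the features that change are [labial], [round], [dorsal], [high], [back]; the minimal node is Oral Cavity (depth 3).
[nasal] (depth 2) sits above Oral Cavity (depth 3), making Process 1 the one with the higher spreading node.

Process 1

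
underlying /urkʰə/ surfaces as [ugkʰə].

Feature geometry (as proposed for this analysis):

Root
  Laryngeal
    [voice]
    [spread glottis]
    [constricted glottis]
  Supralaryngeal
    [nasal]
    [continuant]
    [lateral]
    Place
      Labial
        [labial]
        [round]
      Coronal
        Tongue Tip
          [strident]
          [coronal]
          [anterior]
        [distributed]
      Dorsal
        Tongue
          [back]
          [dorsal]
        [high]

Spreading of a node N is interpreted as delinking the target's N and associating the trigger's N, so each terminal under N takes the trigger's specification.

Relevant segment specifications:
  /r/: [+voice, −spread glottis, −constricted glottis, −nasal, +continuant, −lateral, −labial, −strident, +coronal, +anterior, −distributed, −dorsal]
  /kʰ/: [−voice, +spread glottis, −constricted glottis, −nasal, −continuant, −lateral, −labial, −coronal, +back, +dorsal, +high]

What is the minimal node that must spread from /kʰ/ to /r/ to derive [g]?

Supralaryngeal

Feature comparison: [continuant], [coronal], [anterior], [distributed], [strident], [dorsal], [high], [back] differ between /r/ and [g]; the remaining terminals match.
In this geometry the lowest node dominating all of them is Supralaryngeal: every daughter of Supralaryngeal dominates only a proper subset, so no lower node suffices.
Spreading Supralaryngeal from /kʰ/ overwrites each of those terminals with /kʰ/'s values, yielding exactly [g].
Had Root spread, [voice], [spread glottis] would have taken /kʰ/'s values; they stay as in /r/, confirming the spreading constituent is exactly Supralaryngeal.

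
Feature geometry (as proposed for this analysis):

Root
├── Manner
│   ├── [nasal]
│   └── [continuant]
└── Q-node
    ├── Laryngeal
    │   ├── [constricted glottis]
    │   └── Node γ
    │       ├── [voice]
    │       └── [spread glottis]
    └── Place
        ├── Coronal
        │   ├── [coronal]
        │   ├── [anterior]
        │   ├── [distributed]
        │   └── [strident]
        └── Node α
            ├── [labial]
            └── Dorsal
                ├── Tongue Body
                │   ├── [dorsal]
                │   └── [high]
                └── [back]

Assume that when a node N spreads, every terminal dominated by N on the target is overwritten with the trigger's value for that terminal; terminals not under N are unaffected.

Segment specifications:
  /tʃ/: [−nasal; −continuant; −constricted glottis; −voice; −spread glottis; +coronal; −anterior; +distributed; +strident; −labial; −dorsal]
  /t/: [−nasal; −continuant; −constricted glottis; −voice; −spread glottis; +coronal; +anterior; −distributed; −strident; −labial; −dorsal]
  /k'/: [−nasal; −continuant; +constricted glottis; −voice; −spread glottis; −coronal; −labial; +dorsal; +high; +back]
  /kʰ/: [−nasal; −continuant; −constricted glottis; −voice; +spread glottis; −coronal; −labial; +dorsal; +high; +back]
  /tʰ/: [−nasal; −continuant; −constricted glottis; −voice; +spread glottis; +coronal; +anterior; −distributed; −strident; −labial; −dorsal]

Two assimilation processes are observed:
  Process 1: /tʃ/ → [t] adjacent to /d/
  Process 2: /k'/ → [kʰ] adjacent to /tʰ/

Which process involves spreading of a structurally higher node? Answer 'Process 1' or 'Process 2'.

In Process 1, [anterior], [distributed], [strident] change, so the minimal spreading node is Coronal at depth 3.
Process 2 alters [spread glottis], [constricted glottis]; the lowest common ancestor is Laryngeal (depth 2 from Root).
Depth 2 < depth 3; Process 2 involves the structurally higher constituent Laryngeal.

Process 2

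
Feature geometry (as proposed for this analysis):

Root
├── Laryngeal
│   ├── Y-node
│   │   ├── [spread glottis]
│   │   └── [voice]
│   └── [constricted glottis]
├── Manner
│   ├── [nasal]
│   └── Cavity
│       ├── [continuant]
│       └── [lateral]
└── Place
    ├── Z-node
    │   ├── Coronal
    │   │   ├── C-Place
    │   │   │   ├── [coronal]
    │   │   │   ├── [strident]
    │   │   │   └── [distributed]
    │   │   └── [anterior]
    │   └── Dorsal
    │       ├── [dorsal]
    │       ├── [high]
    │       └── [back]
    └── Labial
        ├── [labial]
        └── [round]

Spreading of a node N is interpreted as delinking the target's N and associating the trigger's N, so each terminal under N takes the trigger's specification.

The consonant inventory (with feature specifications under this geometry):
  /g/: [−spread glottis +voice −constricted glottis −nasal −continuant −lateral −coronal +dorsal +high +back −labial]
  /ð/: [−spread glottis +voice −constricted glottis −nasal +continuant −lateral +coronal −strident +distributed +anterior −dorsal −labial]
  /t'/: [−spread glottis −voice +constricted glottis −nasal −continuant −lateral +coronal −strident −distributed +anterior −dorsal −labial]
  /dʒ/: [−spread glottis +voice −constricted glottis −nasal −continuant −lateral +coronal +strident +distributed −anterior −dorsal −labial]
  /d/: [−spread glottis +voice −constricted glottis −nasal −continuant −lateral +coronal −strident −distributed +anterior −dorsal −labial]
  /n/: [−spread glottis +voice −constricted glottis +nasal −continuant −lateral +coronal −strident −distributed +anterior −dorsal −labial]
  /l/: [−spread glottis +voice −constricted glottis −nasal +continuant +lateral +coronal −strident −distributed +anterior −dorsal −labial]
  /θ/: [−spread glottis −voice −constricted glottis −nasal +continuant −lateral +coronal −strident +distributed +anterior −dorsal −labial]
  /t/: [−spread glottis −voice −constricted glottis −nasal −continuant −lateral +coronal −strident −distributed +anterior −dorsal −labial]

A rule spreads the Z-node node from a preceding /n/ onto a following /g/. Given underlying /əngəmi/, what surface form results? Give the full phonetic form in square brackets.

Terminals under Z-node in this geometry: [coronal], [strident], [distributed], [anterior], [dorsal], [high], [back].
The target acquires /n/'s values for everything under Z-node — [+coronal], [−strident], [−distributed], [+anterior], [−dorsal] — while keeping its own [spread glottis], [voice], [constricted glottis], ….
Among the inventory, only /d/ has exactly this specification, giving the surface form [əndəmi].

[əndəmi]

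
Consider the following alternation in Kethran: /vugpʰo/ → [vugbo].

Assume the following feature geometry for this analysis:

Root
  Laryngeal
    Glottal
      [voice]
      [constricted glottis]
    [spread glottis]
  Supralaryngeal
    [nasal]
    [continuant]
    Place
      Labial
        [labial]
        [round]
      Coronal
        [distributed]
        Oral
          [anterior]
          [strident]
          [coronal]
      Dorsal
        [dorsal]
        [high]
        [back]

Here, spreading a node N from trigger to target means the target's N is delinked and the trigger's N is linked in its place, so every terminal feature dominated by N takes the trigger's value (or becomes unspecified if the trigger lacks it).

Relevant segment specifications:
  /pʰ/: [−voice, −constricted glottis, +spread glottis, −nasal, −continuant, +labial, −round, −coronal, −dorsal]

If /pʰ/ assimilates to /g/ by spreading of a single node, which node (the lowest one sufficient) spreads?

Laryngeal

/pʰ/ and [b] differ in [voice], [spread glottis]; every other specified feature is identical.
In this geometry the lowest node dominating all of them is Laryngeal: every daughter of Laryngeal dominates only a proper subset, so no lower node suffices.
If Laryngeal spreads, every terminal under it takes /g/'s value, producing [b] as observed.
Since [dorsal], [labial] are preserved even though /g/ disagrees there, no node above Laryngeal spread.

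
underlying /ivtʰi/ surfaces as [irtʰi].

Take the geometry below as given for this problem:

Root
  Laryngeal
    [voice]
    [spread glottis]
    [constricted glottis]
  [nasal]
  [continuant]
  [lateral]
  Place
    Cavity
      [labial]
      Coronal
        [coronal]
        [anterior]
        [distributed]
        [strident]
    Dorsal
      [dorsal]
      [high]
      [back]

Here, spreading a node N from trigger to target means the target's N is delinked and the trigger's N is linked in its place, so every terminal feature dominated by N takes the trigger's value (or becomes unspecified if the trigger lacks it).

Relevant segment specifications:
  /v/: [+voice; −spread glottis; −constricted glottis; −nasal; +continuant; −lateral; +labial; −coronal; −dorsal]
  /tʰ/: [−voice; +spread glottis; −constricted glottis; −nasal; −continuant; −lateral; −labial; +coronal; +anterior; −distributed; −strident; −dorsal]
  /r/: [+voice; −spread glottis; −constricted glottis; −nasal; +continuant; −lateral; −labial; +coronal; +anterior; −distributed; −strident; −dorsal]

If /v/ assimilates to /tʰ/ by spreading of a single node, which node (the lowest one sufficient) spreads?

Cavity

/v/ and [r] differ in [labial], [coronal], [anterior], [distributed], [strident]; every other specified feature is identical.
In this geometry the lowest node dominating all of them is Cavity: every daughter of Cavity dominates only a proper subset, so no lower node suffices.
Delinking /v/'s Cavity and associating /tʰ/'s Cavity gives precisely the feature bundle of [r].
Features on which the two segments disagree outside Cavity, such as [continuant], [spread glottis], are unchanged — nothing dominating them spread, and Cavity is the minimal sufficient constituent.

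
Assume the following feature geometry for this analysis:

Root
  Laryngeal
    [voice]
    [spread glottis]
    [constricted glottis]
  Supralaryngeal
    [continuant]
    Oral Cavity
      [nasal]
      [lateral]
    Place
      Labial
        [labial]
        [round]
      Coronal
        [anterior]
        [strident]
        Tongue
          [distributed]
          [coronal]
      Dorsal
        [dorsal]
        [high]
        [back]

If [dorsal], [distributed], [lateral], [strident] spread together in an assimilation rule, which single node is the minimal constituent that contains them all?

Supralaryngeal

[dorsal]: Root > Supralaryngeal > Place > Dorsal > [dorsal].
[distributed]: Root > Supralaryngeal > Place > Coronal > Tongue > [distributed].
[lateral]: Root > Supralaryngeal > Oral Cavity > [lateral].
[strident]: Root > Supralaryngeal > Place > Coronal > [strident].
These paths first converge at Supralaryngeal; no daughter of Supralaryngeal dominates all 4 features, so Supralaryngeal is the minimal constituent.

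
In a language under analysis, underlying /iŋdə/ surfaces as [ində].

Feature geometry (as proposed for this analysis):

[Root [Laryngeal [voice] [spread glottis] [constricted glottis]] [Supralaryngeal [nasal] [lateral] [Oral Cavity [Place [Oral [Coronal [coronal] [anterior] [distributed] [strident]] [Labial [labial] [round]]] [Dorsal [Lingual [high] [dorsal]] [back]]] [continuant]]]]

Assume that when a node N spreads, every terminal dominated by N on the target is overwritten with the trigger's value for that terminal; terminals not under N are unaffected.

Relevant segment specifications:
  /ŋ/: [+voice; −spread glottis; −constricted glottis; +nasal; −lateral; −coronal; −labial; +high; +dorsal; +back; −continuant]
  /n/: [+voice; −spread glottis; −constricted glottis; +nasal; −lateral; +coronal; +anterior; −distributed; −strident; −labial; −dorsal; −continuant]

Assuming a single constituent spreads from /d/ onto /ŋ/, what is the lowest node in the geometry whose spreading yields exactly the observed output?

Comparing /ŋ/ with its surface form [n], the features that change are [coronal], [anterior], [distributed], [strident], [dorsal], [high], [back].
The smallest constituent containing every changed terminal is Place — each of its daughters lacks at least one of the affected features.
Delinking /ŋ/'s Place and associating /d/'s Place gives precisely the feature bundle of [n].
[nasal] stays as in /ŋ/ although /d/ differs there, so no node dominating it spread; among the remaining candidates Place is the lowest that derives the output.

Place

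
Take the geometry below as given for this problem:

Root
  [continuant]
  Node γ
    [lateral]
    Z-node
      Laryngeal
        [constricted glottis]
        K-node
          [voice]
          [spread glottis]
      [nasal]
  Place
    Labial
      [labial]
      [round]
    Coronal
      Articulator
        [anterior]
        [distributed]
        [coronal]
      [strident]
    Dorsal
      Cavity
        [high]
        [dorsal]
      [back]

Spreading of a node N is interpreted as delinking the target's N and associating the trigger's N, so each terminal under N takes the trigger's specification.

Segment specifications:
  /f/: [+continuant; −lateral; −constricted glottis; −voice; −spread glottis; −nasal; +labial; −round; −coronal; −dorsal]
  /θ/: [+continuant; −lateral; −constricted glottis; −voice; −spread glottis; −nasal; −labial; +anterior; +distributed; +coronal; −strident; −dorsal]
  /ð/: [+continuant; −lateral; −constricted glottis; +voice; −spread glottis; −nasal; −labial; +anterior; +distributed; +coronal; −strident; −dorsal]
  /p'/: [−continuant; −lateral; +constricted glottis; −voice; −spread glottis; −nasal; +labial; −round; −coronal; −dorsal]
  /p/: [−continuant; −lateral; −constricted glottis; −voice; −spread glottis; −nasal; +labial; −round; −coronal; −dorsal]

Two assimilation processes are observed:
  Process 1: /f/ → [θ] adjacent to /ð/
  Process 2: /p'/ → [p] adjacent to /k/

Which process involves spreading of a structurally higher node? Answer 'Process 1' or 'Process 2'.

In Process 1, [labial], [round], [coronal], [anterior], [distributed], [strident] change, so the minimal spreading node is Place at depth 1.
Process 2 alters [constricted glottis]; the lowest dominating node is [constricted glottis] (depth 4 from Root).
Place (depth 1) sits above [constricted glottis] (depth 4), making Process 1 the one with the higher spreading node.

Process 1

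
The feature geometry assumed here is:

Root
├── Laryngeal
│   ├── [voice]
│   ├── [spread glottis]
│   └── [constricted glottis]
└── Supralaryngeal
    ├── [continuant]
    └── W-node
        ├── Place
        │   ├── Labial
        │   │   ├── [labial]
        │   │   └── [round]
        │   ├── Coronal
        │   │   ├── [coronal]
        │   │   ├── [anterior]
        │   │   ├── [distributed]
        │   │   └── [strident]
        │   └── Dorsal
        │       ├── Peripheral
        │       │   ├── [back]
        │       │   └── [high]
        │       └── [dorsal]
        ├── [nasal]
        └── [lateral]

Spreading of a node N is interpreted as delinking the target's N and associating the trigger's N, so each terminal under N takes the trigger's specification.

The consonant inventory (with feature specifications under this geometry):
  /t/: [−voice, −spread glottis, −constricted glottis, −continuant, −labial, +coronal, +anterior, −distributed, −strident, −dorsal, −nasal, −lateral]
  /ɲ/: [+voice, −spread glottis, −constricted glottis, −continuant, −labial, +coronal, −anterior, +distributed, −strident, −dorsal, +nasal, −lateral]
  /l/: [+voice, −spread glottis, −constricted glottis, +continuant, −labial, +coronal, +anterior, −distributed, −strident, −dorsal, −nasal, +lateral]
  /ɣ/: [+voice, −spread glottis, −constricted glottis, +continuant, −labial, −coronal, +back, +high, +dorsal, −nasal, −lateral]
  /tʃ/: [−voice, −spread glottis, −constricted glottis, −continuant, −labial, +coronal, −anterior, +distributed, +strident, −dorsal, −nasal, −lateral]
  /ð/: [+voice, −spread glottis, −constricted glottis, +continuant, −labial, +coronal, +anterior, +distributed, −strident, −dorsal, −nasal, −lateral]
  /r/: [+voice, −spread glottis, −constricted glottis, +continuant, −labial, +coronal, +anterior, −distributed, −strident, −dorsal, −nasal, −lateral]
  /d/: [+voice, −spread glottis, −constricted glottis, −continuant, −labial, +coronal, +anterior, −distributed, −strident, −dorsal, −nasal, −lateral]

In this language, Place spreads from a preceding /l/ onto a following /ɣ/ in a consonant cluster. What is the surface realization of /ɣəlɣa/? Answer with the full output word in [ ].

[ɣəlra]

The Place node dominates the terminals [labial], [round], [coronal], [anterior], [distributed], [strident], [back], [high], [dorsal].
Spreading Place from /l/ onto /ɣ/ replaces those values with /l/'s: [−labial], [+coronal], [+anterior], [−distributed], [−strident], [−dorsal]. Features outside Place ([voice], [spread glottis], [constricted glottis], …) stay as in /ɣ/.
The resulting bundle matches /r/ in the inventory; substituting it for /ɣ/ gives [ɣəlra].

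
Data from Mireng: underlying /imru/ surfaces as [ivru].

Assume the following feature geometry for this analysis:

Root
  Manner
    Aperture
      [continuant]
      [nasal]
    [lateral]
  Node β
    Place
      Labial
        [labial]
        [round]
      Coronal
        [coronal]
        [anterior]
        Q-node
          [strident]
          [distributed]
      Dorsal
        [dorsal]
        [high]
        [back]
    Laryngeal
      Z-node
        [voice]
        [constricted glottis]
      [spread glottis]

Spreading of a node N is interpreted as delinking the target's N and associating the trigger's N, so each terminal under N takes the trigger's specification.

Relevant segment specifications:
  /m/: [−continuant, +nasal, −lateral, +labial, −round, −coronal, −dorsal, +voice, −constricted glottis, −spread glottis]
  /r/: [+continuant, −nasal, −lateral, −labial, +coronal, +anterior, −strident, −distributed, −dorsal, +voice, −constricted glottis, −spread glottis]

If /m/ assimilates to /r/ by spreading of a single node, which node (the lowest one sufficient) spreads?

/m/ and [v] differ in [nasal], [continuant]; every other specified feature is identical.
The smallest constituent containing every changed terminal is Aperture — each of its daughters lacks at least one of the affected features.
If Aperture spreads, every terminal under it takes /r/'s value, producing [v] as observed.
[labial], [coronal] stay as in /m/ although /r/ differs there, so no node dominating them spread; among the remaining candidates Aperture is the lowest that derives the output.

Aperture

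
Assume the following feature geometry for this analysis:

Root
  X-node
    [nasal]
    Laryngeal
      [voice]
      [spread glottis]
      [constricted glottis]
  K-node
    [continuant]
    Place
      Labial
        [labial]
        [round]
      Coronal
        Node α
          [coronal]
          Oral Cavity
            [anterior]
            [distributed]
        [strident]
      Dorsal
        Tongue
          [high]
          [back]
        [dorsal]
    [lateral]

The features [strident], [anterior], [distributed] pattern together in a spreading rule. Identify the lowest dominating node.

[strident]: Root ▹ K-node ▹ Place ▹ Coronal ▹ [strident].
[anterior]: Root ▹ K-node ▹ Place ▹ Coronal ▹ Node α ▹ Oral Cavity ▹ [anterior].
[distributed]: Root ▹ K-node ▹ Place ▹ Coronal ▹ Node α ▹ Oral Cavity ▹ [distributed].
The lowest node appearing on every path is Coronal; each proper daughter of Coronal fails to dominate at least one of the listed features.

Coronal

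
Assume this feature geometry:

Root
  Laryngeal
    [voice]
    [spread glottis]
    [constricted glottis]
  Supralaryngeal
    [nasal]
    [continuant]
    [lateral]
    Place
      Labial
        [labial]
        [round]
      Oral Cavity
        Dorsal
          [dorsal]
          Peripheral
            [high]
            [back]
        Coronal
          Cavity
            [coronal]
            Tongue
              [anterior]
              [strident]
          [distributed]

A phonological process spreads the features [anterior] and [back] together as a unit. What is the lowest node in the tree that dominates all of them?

[anterior] is immediately dominated by Tongue.
[back] is immediately dominated by Peripheral.
These paths first converge at Oral Cavity; no daughter of Oral Cavity dominates all 2 features, so Oral Cavity is the minimal constituent.

Oral Cavity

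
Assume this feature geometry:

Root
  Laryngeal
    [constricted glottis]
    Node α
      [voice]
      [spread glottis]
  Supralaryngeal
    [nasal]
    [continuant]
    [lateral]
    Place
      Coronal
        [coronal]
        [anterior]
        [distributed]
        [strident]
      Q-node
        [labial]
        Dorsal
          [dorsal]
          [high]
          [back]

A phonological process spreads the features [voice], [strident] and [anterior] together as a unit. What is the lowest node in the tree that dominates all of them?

[voice] is immediately dominated by Node α.
[strident] is immediately dominated by Coronal.
[anterior] is immediately dominated by Coronal.
The lowest node appearing on every path is Root; each proper daughter of Root fails to dominate at least one of the listed features.

Root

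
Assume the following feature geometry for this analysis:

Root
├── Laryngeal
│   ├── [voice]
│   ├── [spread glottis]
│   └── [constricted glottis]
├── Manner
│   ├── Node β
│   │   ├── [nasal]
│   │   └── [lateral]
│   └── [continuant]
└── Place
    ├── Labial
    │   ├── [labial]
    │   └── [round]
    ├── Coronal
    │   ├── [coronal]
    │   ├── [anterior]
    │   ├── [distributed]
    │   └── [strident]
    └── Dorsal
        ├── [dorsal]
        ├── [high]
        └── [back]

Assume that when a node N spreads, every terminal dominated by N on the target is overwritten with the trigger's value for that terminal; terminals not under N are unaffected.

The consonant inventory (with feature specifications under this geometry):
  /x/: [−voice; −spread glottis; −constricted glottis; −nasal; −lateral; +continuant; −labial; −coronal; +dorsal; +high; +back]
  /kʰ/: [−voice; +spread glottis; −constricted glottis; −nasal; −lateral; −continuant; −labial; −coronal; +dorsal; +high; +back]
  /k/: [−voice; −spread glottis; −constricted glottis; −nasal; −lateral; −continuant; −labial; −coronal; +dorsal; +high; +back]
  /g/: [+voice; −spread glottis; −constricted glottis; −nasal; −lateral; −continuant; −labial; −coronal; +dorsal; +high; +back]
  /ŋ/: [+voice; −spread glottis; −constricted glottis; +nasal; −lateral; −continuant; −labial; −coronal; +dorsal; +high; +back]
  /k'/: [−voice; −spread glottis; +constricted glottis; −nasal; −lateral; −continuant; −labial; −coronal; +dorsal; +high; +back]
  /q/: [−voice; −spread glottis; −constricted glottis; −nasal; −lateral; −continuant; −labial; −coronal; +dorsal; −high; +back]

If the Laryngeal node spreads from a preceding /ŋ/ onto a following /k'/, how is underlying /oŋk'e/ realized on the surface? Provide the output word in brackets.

[oŋge]

Laryngeal immediately or transitively dominates [voice], [spread glottis], [constricted glottis].
After delinking /k'/'s Laryngeal and linking /ŋ/'s, the affected terminals become [+voice], [−spread glottis], [−constricted glottis]; [nasal], [lateral], [continuant], … (outside Laryngeal) are retained from /k'/.
This feature bundle is that of [g], so /oŋk'e/ surfaces as [oŋge].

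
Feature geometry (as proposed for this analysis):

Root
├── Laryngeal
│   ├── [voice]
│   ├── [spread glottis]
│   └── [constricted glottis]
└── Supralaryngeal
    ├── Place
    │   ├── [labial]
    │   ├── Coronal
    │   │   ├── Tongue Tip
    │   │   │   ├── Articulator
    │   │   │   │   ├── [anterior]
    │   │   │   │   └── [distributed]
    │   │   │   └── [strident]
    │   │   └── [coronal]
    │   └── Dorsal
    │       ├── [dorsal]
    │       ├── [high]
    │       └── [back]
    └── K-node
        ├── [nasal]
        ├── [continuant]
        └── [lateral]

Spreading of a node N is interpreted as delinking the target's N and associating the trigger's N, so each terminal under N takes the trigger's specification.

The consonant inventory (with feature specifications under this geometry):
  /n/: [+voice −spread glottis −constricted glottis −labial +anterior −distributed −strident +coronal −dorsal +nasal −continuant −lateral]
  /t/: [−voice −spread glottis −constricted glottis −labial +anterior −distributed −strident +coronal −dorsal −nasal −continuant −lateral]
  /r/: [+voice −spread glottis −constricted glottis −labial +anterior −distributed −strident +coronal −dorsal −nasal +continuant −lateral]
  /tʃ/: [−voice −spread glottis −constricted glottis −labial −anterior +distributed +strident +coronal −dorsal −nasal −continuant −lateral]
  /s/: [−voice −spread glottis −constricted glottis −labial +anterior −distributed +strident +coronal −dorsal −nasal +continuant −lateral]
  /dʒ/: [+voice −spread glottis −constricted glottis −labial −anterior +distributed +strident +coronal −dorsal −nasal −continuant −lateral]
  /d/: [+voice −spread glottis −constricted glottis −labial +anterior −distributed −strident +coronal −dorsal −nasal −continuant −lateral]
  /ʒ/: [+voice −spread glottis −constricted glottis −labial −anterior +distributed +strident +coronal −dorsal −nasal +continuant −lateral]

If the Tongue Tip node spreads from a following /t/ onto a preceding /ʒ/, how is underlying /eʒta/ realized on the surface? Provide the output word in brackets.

The Tongue Tip node dominates the terminals [anterior], [distributed], [strident].
The target acquires /t/'s values for everything under Tongue Tip — [+anterior], [−distributed], [−strident] — while keeping its own [voice], [spread glottis], [constricted glottis], ….
The resulting bundle matches /r/ in the inventory; substituting it for /ʒ/ gives [erta].

[erta]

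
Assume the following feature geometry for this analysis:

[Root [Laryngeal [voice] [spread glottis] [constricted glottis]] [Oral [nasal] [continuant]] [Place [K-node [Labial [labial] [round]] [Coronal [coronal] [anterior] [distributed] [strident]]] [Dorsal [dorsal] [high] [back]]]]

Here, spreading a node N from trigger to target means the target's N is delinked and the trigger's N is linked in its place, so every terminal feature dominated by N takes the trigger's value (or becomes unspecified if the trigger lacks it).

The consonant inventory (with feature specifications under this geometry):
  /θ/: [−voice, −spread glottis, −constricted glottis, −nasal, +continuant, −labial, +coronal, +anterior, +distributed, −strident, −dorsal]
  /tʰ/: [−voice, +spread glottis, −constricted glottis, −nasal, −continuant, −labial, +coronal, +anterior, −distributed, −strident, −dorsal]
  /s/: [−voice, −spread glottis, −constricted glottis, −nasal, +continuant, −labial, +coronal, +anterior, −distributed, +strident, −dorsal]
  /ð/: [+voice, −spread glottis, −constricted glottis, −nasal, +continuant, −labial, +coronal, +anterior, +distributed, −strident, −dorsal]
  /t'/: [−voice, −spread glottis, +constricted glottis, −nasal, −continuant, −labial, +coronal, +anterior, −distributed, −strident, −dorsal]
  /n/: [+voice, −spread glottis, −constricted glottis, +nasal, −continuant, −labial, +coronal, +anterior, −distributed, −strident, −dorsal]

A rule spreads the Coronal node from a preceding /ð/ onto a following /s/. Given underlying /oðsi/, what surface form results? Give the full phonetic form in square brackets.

[oðθi]

Coronal immediately or transitively dominates [coronal], [anterior], [distributed], [strident].
Spreading Coronal from /ð/ onto /s/ replaces those values with /ð/'s: [+coronal], [+anterior], [+distributed], [−strident]. Features outside Coronal ([voice], [spread glottis], [constricted glottis], …) stay as in /s/.
The resulting bundle matches /θ/ in the inventory; substituting it for /s/ gives [oðθi].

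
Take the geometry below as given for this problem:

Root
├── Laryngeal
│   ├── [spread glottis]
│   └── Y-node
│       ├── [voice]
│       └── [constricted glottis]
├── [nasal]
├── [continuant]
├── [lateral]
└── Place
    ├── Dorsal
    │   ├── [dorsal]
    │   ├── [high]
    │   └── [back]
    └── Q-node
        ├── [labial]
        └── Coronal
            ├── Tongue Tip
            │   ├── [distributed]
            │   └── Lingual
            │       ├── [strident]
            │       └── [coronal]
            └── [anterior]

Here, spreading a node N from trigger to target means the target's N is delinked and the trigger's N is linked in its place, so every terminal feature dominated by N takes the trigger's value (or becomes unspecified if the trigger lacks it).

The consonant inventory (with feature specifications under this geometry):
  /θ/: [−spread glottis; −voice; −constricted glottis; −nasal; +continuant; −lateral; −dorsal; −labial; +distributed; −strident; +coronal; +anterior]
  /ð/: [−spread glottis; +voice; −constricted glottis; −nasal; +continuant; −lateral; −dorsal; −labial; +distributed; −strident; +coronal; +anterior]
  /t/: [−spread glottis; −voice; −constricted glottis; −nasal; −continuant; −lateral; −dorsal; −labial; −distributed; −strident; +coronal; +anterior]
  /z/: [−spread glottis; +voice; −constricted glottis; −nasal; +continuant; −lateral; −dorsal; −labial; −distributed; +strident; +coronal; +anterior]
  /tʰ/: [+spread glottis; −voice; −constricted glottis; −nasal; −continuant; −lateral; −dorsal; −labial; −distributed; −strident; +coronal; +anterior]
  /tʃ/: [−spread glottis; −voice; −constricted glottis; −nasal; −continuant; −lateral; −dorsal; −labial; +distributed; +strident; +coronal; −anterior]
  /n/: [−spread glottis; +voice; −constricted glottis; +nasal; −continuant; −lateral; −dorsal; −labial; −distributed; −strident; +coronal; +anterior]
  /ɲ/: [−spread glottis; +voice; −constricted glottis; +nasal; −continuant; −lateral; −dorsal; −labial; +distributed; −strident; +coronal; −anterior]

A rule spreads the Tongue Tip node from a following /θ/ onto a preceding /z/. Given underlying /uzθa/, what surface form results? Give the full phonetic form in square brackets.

The Tongue Tip node dominates the terminals [distributed], [strident], [coronal].
The target acquires /θ/'s values for everything under Tongue Tip — [+distributed], [−strident], [+coronal] — while keeping its own [spread glottis], [voice], [constricted glottis], ….
The resulting bundle matches /ð/ in the inventory; substituting it for /z/ gives [uðθa].

[uðθa]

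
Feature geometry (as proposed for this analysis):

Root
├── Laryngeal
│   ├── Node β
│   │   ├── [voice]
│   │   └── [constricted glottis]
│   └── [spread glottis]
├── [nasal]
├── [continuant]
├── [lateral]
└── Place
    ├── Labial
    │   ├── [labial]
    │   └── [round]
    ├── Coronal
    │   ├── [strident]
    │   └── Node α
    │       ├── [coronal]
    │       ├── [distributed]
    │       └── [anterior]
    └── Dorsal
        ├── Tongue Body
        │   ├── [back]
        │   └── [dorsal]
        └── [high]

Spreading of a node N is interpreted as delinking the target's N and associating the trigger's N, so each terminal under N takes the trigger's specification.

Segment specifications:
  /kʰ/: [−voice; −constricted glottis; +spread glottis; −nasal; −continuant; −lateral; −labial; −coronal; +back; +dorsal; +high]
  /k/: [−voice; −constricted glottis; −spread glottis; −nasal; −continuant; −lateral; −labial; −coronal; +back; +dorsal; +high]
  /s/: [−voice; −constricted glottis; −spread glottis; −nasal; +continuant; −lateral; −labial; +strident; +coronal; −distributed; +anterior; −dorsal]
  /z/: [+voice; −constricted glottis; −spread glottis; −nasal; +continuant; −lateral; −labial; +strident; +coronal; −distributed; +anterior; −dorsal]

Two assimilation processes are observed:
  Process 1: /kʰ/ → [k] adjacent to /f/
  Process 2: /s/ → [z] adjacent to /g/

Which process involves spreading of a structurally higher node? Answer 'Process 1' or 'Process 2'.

Process 1: the feature that changes is [spread glottis]; the minimal node is [spread glottis] (depth 2).
Process 2 alters [voice]; the lowest dominating node is [voice] (depth 3 from Root).
[spread glottis] is closer to Root than [voice], so Process 1 spreads the higher node.

Process 1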